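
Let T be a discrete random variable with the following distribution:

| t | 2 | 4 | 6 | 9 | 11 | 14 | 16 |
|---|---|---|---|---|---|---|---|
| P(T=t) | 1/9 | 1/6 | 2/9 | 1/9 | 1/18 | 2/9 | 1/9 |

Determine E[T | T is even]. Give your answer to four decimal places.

P(T is even) = 1/9 + 1/6 + 2/9 + 2/9 + 1/9 = 5/6.
E[T | T is even] = [2·1/9 + 4·1/6 + 6·2/9 + 14·2/9 + 16·1/9] / (5/6)
 = 64/9 / (5/6)
 = 128/15

8.5333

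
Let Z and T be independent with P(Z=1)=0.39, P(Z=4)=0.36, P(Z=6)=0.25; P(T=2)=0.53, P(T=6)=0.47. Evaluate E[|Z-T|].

E[|Z-T|] = Σ_z Σ_t |z-t| · P(Z=z)P(T=t)
 = 1·0.2067 + 5·0.1833 + 2·0.1908 + 2·0.1692 + 4·0.1325 + 0·0.1175
 = 0.2067 + 0.9165 + 0.3816 + 0.3384 + 0.53 + 0
 = 2.3732

2.3732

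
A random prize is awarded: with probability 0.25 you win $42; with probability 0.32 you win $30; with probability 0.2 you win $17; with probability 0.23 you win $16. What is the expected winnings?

27.18

E[payout] = 42·0.25 + 30·0.32 + 17·0.2 + 16·0.23
 = 10.5 + 9.6 + 3.4 + 3.68
 = 27.18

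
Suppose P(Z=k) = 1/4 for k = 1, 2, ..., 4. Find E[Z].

2.5

E[Z] = Σ z·P(Z=z)
 = 1·1/4 + 2·1/4 + 3·1/4 + 4·1/4
 = 1/4 + 1/2 + 3/4 + 1
 = 5/2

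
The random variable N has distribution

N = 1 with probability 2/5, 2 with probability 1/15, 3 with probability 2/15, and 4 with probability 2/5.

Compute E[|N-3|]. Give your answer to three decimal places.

E[|N-3|] = Σ |n-3|·P(N=n)
 = 2·2/5 + 1·1/15 + 0·2/15 + 1·2/5
 = 4/5 + 1/15 + 0 + 2/5
 = 19/15

1.267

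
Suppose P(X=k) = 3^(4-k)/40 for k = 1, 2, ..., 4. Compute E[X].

1.45

E[X] = Σ x·P(X=x)
 = 1·27/40 + 2·9/40 + 3·3/40 + 4·1/40
 = 27/40 + 9/20 + 9/40 + 1/10
 = 29/20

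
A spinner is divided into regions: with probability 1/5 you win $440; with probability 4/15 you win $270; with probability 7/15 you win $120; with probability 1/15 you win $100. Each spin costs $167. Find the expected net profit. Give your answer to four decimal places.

55.6667

E[payout] = 440·1/5 + 270·4/15 + 120·7/15 + 100·1/15
 = 88 + 72 + 56 + 20/3
 = 668/3
Net = 668/3 - 167 = 167/3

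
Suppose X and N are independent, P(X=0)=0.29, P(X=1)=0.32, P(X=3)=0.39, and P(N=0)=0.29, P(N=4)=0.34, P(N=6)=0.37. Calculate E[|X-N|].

E[|X-N|] = Σ_x Σ_n |x-n| · P(X=x)P(N=n)
 = 0·0.0841 + 4·0.0986 + 6·0.1073 + 1·0.0928 + 3·0.1088 + 5·0.1184 + 3·0.1131 + 1·0.1326 + 3·0.1443
 = 0 + 0.3944 + 0.6438 + 0.0928 + 0.3264 + 0.592 + 0.3393 + 0.1326 + 0.4329
 = 2.9542

2.9542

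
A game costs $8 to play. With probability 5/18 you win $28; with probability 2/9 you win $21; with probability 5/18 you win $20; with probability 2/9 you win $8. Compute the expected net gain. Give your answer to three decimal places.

E[payout] = 28·5/18 + 21·2/9 + 20·5/18 + 8·2/9
 = 70/9 + 14/3 + 50/9 + 16/9
 = 178/9
Net = 178/9 - 8 = 106/9

11.778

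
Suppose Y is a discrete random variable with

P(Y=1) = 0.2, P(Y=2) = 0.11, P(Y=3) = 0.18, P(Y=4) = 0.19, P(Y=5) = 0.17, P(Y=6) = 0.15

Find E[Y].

E[Y] = Σ y·P(Y=y)
 = 1·0.2 + 2·0.11 + 3·0.18 + 4·0.19 + 5·0.17 + 6·0.15
 = 0.2 + 0.22 + 0.54 + 0.76 + 0.85 + 0.9
 = 3.47

3.47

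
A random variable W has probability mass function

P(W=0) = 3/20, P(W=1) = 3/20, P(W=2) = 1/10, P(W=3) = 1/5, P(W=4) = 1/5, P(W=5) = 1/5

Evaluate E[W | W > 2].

4

P(W > 2) = 1/5 + 1/5 + 1/5 = 3/5.
E[W | W > 2] = [3·1/5 + 4·1/5 + 5·1/5] / (3/5)
 = 12/5 / (3/5)
 = 4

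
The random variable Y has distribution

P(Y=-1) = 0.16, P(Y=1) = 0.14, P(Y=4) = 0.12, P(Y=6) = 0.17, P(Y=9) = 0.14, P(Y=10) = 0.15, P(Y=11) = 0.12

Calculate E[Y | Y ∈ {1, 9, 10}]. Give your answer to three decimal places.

P(Y ∈ {1, 9, 10}) = 0.14 + 0.14 + 0.15 = 0.43.
E[Y | Y ∈ {1, 9, 10}] = [1·0.14 + 9·0.14 + 10·0.15] / 0.43
 = 2.9 / 0.43
 = 290/43

6.744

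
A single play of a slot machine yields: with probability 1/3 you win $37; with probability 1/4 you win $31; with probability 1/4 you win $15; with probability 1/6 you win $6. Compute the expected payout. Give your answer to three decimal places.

E[payout] = 37·1/3 + 31·1/4 + 15·1/4 + 6·1/6
 = 37/3 + 31/4 + 15/4 + 1
 = 149/6

24.833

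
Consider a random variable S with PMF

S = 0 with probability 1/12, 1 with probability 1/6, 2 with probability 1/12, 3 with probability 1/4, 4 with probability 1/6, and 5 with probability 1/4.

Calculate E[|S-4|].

E[|S-4|] = Σ |s-4|·P(S=s)
 = 4·1/12 + 3·1/6 + 2·1/12 + 1·1/4 + 0·1/6 + 1·1/4
 = 1/3 + 1/2 + 1/6 + 1/4 + 0 + 1/4
 = 3/2

1.5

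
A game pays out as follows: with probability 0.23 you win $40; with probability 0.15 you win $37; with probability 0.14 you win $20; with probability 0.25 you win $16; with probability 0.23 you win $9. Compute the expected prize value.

23.62

E[payout] = 40·0.23 + 37·0.15 + 20·0.14 + 16·0.25 + 9·0.23
 = 9.2 + 5.55 + 2.8 + 4 + 2.07
 = 23.62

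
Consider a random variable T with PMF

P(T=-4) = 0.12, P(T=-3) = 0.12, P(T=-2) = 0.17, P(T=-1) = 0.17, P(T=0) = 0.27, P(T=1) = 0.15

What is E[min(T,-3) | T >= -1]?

P(T >= -1) = 0.17 + 0.27 + 0.15 = 0.59.
E[min(T,-3) | T >= -1] = [(-3)·0.17 + (-3)·0.27 + (-3)·0.15] / 0.59
 = -1.77 / 0.59
 = -3

-3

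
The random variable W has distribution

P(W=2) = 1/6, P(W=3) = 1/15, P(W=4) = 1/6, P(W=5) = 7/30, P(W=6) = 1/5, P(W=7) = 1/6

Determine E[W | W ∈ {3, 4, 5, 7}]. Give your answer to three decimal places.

P(W ∈ {3, 4, 5, 7}) = 1/15 + 1/6 + 7/30 + 1/6 = 19/30.
E[W | W ∈ {3, 4, 5, 7}] = [3·1/15 + 4·1/6 + 5·7/30 + 7·1/6] / (19/30)
 = 16/5 / (19/30)
 = 96/19

5.053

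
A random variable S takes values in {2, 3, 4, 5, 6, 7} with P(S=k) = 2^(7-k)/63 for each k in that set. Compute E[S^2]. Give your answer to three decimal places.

E[S^2] = Σ s^2·P(S=s)
 = 4·32/63 + 9·16/63 + 16·8/63 + 25·4/63 + 36·2/63 + 49·1/63
 = 128/63 + 16/7 + 128/63 + 100/63 + 8/7 + 7/9
 = 69/7

9.857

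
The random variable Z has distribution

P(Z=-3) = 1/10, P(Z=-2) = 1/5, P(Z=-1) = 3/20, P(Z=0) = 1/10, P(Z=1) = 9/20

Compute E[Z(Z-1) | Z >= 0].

P(Z >= 0) = 1/10 + 9/20 = 11/20.
E[Z(Z-1) | Z >= 0] = [0·1/10 + 0·9/20] / (11/20)
 = 0 / (11/20)
 = 0

0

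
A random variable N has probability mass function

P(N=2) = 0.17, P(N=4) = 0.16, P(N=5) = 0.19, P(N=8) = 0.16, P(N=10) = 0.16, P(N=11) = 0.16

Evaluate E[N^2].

E[N^2] = Σ n^2·P(N=n)
 = 4·0.17 + 16·0.16 + 25·0.19 + 64·0.16 + 100·0.16 + 121·0.16
 = 0.68 + 2.56 + 4.75 + 10.24 + 16 + 19.36
 = 53.59

53.59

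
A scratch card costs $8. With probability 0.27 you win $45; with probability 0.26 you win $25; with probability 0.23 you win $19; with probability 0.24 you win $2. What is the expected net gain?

15.5

E[payout] = 45·0.27 + 25·0.26 + 19·0.23 + 2·0.24
 = 12.15 + 6.5 + 4.37 + 0.48
 = 23.5
Net = 23.5 - 8 = 15.5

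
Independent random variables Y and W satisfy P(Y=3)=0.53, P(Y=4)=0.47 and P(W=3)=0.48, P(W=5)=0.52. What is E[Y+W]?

E[Y+W] = Σ_y Σ_w (y+w) · P(Y=y)P(W=w)
 = 6·0.2544 + 8·0.2756 + 7·0.2256 + 9·0.2444
 = 1.5264 + 2.2048 + 1.5792 + 2.1996
 = 7.51

7.51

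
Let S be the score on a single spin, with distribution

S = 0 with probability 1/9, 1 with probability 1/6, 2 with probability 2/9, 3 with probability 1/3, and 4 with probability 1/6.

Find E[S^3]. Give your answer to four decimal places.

E[S^3] = Σ s^3·P(S=s)
 = 0·1/9 + 1·1/6 + 8·2/9 + 27·1/3 + 64·1/6
 = 0 + 1/6 + 16/9 + 9 + 32/3
 = 389/18

21.6111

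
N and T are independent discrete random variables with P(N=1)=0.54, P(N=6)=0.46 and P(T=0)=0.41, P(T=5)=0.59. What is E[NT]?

9.735

E[NT] = Σ_n Σ_t nt · P(N=n)P(T=t)
 = 0·0.2214 + 5·0.3186 + 0·0.1886 + 30·0.2714
 = 0 + 1.593 + 0 + 8.142
 = 9.735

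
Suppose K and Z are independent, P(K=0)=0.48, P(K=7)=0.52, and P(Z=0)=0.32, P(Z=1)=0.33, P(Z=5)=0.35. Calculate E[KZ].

7.5712

E[KZ] = Σ_k Σ_z kz · P(K=k)P(Z=z)
 = 0·0.1536 + 0·0.1584 + 0·0.168 + 0·0.1664 + 7·0.1716 + 35·0.182
 = 0 + 0 + 0 + 0 + 1.2012 + 6.37
 = 7.5712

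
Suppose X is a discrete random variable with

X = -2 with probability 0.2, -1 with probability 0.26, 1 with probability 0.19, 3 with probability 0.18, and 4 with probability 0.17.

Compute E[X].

0.75

E[X] = Σ x·P(X=x)
 = (-2)·0.2 + (-1)·0.26 + 1·0.19 + 3·0.18 + 4·0.17
 = (-0.4) + (-0.26) + 0.19 + 0.54 + 0.68
 = 0.75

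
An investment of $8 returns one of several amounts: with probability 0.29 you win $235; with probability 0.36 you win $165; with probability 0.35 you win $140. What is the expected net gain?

168.55

E[payout] = 235·0.29 + 165·0.36 + 140·0.35
 = 68.15 + 59.4 + 49
 = 176.55
Net = 176.55 - 8 = 168.55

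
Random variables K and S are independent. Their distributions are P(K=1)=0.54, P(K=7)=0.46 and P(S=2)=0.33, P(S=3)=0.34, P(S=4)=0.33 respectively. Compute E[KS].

11.28

E[KS] = Σ_k Σ_s ks · P(K=k)P(S=s)
 = 2·0.1782 + 3·0.1836 + 4·0.1782 + 14·0.1518 + 21·0.1564 + 28·0.1518
 = 0.3564 + 0.5508 + 0.7128 + 2.1252 + 3.2844 + 4.2504
 = 11.28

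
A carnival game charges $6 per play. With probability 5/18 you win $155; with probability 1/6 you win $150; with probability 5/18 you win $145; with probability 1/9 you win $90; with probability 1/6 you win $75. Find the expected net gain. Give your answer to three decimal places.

124.833

E[payout] = 155·5/18 + 150·1/6 + 145·5/18 + 90·1/9 + 75·1/6
 = 775/18 + 25 + 725/18 + 10 + 25/2
 = 785/6
Net = 785/6 - 6 = 749/6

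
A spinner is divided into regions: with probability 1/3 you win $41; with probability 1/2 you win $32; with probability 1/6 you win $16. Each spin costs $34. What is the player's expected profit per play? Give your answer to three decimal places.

-1.667

E[payout] = 41·1/3 + 32·1/2 + 16·1/6
 = 41/3 + 16 + 8/3
 = 97/3
Net = 97/3 - 34 = -5/3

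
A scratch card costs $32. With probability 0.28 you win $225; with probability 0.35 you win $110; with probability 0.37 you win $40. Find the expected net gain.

84.3

E[payout] = 225·0.28 + 110·0.35 + 40·0.37
 = 63 + 38.5 + 14.8
 = 116.3
Net = 116.3 - 32 = 84.3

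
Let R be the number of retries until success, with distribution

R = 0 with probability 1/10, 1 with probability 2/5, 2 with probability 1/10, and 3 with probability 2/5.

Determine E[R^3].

12

E[R^3] = Σ r^3·P(R=r)
 = 0·1/10 + 1·2/5 + 8·1/10 + 27·2/5
 = 0 + 2/5 + 4/5 + 54/5
 = 12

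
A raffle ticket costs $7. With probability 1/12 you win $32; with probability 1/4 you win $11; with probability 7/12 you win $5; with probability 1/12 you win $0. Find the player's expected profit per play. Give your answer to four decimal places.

E[payout] = 32·1/12 + 11·1/4 + 5·7/12 + 0·1/12
 = 8/3 + 11/4 + 35/12 + 0
 = 25/3
Net = 25/3 - 7 = 4/3

1.3333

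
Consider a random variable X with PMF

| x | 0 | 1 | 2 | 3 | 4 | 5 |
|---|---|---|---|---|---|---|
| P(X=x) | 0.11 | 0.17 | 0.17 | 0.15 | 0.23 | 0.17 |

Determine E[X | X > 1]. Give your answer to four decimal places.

P(X > 1) = 0.17 + 0.15 + 0.23 + 0.17 = 0.72.
E[X | X > 1] = [2·0.17 + 3·0.15 + 4·0.23 + 5·0.17] / 0.72
 = 2.56 / 0.72
 = 32/9

3.5556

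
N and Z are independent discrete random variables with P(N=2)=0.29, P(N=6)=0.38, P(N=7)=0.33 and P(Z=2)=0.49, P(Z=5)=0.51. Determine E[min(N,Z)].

3.0863

E[min(N,Z)] = Σ_n Σ_z min(n,z) · P(N=n)P(Z=z)
 = 2·0.1421 + 2·0.1479 + 2·0.1862 + 5·0.1938 + 2·0.1617 + 5·0.1683
 = 0.2842 + 0.2958 + 0.3724 + 0.969 + 0.3234 + 0.8415
 = 3.0863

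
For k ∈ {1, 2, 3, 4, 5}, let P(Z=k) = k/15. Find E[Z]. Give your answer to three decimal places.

3.667

E[Z] = Σ z·P(Z=z)
 = 1·1/15 + 2·2/15 + 3·1/5 + 4·4/15 + 5·1/3
 = 1/15 + 4/15 + 3/5 + 16/15 + 5/3
 = 11/3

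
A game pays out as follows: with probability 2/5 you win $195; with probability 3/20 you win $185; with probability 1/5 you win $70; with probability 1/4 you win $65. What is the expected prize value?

E[payout] = 195·2/5 + 185·3/20 + 70·1/5 + 65·1/4
 = 78 + 111/4 + 14 + 65/4
 = 136

136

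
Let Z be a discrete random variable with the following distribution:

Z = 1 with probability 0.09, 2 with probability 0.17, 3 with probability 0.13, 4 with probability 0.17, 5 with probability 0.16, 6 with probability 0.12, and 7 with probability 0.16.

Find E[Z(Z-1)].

16.68

E[Z(Z-1)] = Σ z(z-1)·P(Z=z)
 = 0·0.09 + 2·0.17 + 6·0.13 + 12·0.17 + 20·0.16 + 30·0.12 + 42·0.16
 = 0 + 0.34 + 0.78 + 2.04 + 3.2 + 3.6 + 6.72
 = 16.68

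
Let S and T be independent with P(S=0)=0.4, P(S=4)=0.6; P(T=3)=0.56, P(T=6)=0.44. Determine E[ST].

10.368

E[ST] = Σ_s Σ_t st · P(S=s)P(T=t)
 = 0·0.224 + 0·0.176 + 12·0.336 + 24·0.264
 = 0 + 0 + 4.032 + 6.336
 = 10.368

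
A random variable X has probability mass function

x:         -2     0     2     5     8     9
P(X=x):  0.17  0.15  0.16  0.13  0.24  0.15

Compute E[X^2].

E[X^2] = Σ x^2·P(X=x)
 = 4·0.17 + 0·0.15 + 4·0.16 + 25·0.13 + 64·0.24 + 81·0.15
 = 0.68 + 0 + 0.64 + 3.25 + 15.36 + 12.15
 = 32.08

32.08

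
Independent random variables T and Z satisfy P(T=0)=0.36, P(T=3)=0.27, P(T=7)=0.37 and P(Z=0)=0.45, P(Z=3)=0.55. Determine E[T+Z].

E[T+Z] = Σ_t Σ_z (t+z) · P(T=t)P(Z=z)
 = 0·0.162 + 3·0.198 + 3·0.1215 + 6·0.1485 + 7·0.1665 + 10·0.2035
 = 0 + 0.594 + 0.3645 + 0.891 + 1.1655 + 2.035
 = 5.05

5.05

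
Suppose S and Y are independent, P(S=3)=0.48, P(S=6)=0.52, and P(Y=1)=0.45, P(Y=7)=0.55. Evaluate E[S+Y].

E[S+Y] = Σ_s Σ_y (s+y) · P(S=s)P(Y=y)
 = 4·0.216 + 10·0.264 + 7·0.234 + 13·0.286
 = 0.864 + 2.64 + 1.638 + 3.718
 = 8.86

8.86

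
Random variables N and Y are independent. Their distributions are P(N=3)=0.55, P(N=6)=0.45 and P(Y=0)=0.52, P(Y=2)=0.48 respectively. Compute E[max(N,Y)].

4.35

E[max(N,Y)] = Σ_n Σ_y max(n,y) · P(N=n)P(Y=y)
 = 3·0.286 + 3·0.264 + 6·0.234 + 6·0.216
 = 0.858 + 0.792 + 1.404 + 1.296
 = 4.35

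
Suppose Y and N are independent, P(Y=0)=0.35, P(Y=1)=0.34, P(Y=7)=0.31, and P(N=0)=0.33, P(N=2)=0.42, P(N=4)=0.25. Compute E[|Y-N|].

2.7536

E[|Y-N|] = Σ_y Σ_n |y-n| · P(Y=y)P(N=n)
 = 0·0.1155 + 2·0.147 + 4·0.0875 + 1·0.1122 + 1·0.1428 + 3·0.085 + 7·0.1023 + 5·0.1302 + 3·0.0775
 = 0 + 0.294 + 0.35 + 0.1122 + 0.1428 + 0.255 + 0.7161 + 0.651 + 0.2325
 = 2.7536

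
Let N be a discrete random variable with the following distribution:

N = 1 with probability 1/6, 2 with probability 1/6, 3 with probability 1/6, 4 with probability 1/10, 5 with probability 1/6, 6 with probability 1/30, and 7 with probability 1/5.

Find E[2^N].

E[2^N] = Σ 2^n·P(N=n)
 = 2·1/6 + 4·1/6 + 8·1/6 + 16·1/10 + 32·1/6 + 64·1/30 + 128·1/5
 = 1/3 + 2/3 + 4/3 + 8/5 + 16/3 + 32/15 + 128/5
 = 37

37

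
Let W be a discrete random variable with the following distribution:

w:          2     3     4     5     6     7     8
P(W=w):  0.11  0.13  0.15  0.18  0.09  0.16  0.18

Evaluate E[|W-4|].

E[|W-4|] = Σ |w-4|·P(W=w)
 = 2·0.11 + 1·0.13 + 0·0.15 + 1·0.18 + 2·0.09 + 3·0.16 + 4·0.18
 = 0.22 + 0.13 + 0 + 0.18 + 0.18 + 0.48 + 0.72
 = 1.91

1.91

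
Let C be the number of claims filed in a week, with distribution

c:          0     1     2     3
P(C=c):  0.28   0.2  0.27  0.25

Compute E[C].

E[C] = Σ c·P(C=c)
 = 0·0.28 + 1·0.2 + 2·0.27 + 3·0.25
 = 0 + 0.2 + 0.54 + 0.75
 = 1.49

1.49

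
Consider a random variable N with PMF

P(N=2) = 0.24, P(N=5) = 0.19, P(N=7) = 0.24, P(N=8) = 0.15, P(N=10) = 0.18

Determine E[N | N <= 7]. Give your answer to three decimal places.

4.642

P(N <= 7) = 0.24 + 0.19 + 0.24 = 0.67.
E[N | N <= 7] = [2·0.24 + 5·0.19 + 7·0.24] / 0.67
 = 3.11 / 0.67
 = 311/67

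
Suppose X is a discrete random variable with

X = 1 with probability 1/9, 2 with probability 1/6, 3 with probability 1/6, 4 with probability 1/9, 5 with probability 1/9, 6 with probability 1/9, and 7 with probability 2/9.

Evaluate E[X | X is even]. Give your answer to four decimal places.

P(X is even) = 1/6 + 1/9 + 1/9 = 7/18.
E[X | X is even] = [2·1/6 + 4·1/9 + 6·1/9] / (7/18)
 = 13/9 / (7/18)
 = 26/7

3.7143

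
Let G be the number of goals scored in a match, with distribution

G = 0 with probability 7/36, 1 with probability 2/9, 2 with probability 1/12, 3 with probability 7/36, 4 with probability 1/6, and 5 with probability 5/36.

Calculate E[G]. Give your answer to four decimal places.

E[G] = Σ g·P(G=g)
 = 0·7/36 + 1·2/9 + 2·1/12 + 3·7/36 + 4·1/6 + 5·5/36
 = 0 + 2/9 + 1/6 + 7/12 + 2/3 + 25/36
 = 7/3

2.3333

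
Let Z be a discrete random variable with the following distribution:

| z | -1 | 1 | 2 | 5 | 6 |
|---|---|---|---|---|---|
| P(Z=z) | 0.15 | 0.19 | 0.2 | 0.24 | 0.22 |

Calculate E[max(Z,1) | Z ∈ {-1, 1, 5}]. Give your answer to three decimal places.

2.655

P(Z ∈ {-1, 1, 5}) = 0.15 + 0.19 + 0.24 = 0.58.
E[max(Z,1) | Z ∈ {-1, 1, 5}] = [1·0.15 + 1·0.19 + 5·0.24] / 0.58
 = 1.54 / 0.58
 = 77/29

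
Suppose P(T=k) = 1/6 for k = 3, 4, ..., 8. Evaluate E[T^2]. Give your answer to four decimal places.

E[T^2] = Σ t^2·P(T=t)
 = 9·1/6 + 16·1/6 + 25·1/6 + 36·1/6 + 49·1/6 + 64·1/6
 = 3/2 + 8/3 + 25/6 + 6 + 49/6 + 32/3
 = 199/6

33.1667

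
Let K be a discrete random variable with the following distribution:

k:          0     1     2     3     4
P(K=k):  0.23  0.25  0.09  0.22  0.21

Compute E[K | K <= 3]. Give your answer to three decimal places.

1.380

P(K <= 3) = 0.23 + 0.25 + 0.09 + 0.22 = 0.79.
E[K | K <= 3] = [0·0.23 + 1·0.25 + 2·0.09 + 3·0.22] / 0.79
 = 1.09 / 0.79
 = 109/79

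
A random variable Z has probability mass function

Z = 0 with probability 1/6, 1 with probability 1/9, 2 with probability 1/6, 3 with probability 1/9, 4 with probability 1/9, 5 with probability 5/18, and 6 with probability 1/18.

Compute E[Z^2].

12.5

E[Z^2] = Σ z^2·P(Z=z)
 = 0·1/6 + 1·1/9 + 4·1/6 + 9·1/9 + 16·1/9 + 25·5/18 + 36·1/18
 = 0 + 1/9 + 2/3 + 1 + 16/9 + 125/18 + 2
 = 25/2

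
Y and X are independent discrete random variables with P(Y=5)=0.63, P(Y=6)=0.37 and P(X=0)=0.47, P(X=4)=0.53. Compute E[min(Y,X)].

2.12

E[min(Y,X)] = Σ_y Σ_x min(y,x) · P(Y=y)P(X=x)
 = 0·0.2961 + 4·0.3339 + 0·0.1739 + 4·0.1961
 = 0 + 1.3356 + 0 + 0.7844
 = 2.12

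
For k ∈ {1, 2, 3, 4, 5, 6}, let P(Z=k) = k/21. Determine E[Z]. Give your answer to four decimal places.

E[Z] = Σ z·P(Z=z)
 = 1·1/21 + 2·2/21 + 3·1/7 + 4·4/21 + 5·5/21 + 6·2/7
 = 1/21 + 4/21 + 3/7 + 16/21 + 25/21 + 12/7
 = 13/3

4.3333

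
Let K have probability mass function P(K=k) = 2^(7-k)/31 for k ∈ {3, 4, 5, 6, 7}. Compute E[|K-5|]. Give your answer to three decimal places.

E[|K-5|] = Σ |k-5|·P(K=k)
 = 2·16/31 + 1·8/31 + 0·4/31 + 1·2/31 + 2·1/31
 = 32/31 + 8/31 + 0 + 2/31 + 2/31
 = 44/31

1.419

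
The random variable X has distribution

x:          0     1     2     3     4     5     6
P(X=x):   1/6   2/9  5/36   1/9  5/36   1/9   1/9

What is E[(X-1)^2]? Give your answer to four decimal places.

6.5556

E[(X-1)^2] = Σ (x-1)^2·P(X=x)
 = 1·1/6 + 0·2/9 + 1·5/36 + 4·1/9 + 9·5/36 + 16·1/9 + 25·1/9
 = 1/6 + 0 + 5/36 + 4/9 + 5/4 + 16/9 + 25/9
 = 59/9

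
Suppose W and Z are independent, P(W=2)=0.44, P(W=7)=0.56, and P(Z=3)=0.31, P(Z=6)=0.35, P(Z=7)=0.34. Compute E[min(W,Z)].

E[min(W,Z)] = Σ_w Σ_z min(w,z) · P(W=w)P(Z=z)
 = 2·0.1364 + 2·0.154 + 2·0.1496 + 3·0.1736 + 6·0.196 + 7·0.1904
 = 0.2728 + 0.308 + 0.2992 + 0.5208 + 1.176 + 1.3328
 = 3.9096

3.9096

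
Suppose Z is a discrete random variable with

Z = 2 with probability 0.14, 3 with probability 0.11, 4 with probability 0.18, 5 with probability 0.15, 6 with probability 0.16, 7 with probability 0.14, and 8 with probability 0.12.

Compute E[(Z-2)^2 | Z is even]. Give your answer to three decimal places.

12.667

P(Z is even) = 0.14 + 0.18 + 0.16 + 0.12 = 0.6.
E[(Z-2)^2 | Z is even] = [0·0.14 + 4·0.18 + 16·0.16 + 36·0.12] / 0.6
 = 7.6 / 0.6
 = 38/3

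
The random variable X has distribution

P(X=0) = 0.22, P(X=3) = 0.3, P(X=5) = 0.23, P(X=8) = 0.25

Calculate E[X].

E[X] = Σ x·P(X=x)
 = 0·0.22 + 3·0.3 + 5·0.23 + 8·0.25
 = 0 + 0.9 + 1.15 + 2
 = 4.05

4.05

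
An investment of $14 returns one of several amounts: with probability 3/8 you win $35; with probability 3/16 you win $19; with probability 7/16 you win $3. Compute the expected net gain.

4

E[payout] = 35·3/8 + 19·3/16 + 3·7/16
 = 105/8 + 57/16 + 21/16
 = 18
Net = 18 - 14 = 4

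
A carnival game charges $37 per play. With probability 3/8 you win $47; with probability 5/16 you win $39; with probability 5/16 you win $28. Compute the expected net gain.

1.5625

E[payout] = 47·3/8 + 39·5/16 + 28·5/16
 = 141/8 + 195/16 + 35/4
 = 617/16
Net = 617/16 - 37 = 25/16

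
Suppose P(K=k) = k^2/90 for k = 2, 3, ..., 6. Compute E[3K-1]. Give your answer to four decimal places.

13.6667

E[3K-1] = Σ (3k-1)·P(K=k)
 = 5·2/45 + 8·1/10 + 11·8/45 + 14·5/18 + 17·2/5
 = 2/9 + 4/5 + 88/45 + 35/9 + 34/5
 = 41/3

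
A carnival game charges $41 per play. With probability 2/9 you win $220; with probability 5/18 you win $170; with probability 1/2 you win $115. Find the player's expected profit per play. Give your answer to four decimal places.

112.6111

E[payout] = 220·2/9 + 170·5/18 + 115·1/2
 = 440/9 + 425/9 + 115/2
 = 2765/18
Net = 2765/18 - 41 = 2027/18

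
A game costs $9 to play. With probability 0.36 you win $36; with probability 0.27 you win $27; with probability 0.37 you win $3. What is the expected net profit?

E[payout] = 36·0.36 + 27·0.27 + 3·0.37
 = 12.96 + 7.29 + 1.11
 = 21.36
Net = 21.36 - 9 = 12.36

12.36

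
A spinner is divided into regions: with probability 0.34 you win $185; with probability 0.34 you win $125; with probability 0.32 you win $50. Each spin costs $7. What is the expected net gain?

114.4

E[payout] = 185·0.34 + 125·0.34 + 50·0.32
 = 62.9 + 42.5 + 16
 = 121.4
Net = 121.4 - 7 = 114.4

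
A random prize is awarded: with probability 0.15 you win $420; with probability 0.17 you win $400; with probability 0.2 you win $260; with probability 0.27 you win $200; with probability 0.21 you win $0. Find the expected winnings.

237

E[payout] = 420·0.15 + 400·0.17 + 260·0.2 + 200·0.27 + 0·0.21
 = 63 + 68 + 52 + 54 + 0
 = 237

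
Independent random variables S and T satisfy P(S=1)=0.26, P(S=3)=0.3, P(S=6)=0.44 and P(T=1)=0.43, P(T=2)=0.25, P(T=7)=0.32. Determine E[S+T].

E[S+T] = Σ_s Σ_t (s+t) · P(S=s)P(T=t)
 = 2·0.1118 + 3·0.065 + 8·0.0832 + 4·0.129 + 5·0.075 + 10·0.096 + 7·0.1892 + 8·0.11 + 13·0.1408
 = 0.2236 + 0.195 + 0.6656 + 0.516 + 0.375 + 0.96 + 1.3244 + 0.88 + 1.8304
 = 6.97

6.97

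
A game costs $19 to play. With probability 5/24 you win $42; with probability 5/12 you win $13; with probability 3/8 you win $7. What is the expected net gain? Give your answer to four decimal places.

-2.2083

E[payout] = 42·5/24 + 13·5/12 + 7·3/8
 = 35/4 + 65/12 + 21/8
 = 403/24
Net = 403/24 - 19 = -53/24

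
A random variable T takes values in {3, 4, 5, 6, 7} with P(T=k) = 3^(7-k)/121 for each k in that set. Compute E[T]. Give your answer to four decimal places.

3.4793

E[T] = Σ t·P(T=t)
 = 3·81/121 + 4·27/121 + 5·9/121 + 6·3/121 + 7·1/121
 = 243/121 + 108/121 + 45/121 + 18/121 + 7/121
 = 421/121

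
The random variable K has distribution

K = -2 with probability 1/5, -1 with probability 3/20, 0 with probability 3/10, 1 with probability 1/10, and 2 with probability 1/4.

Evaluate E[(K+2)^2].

E[(K+2)^2] = Σ (k+2)^2·P(K=k)
 = 0·1/5 + 1·3/20 + 4·3/10 + 9·1/10 + 16·1/4
 = 0 + 3/20 + 6/5 + 9/10 + 4
 = 25/4

6.25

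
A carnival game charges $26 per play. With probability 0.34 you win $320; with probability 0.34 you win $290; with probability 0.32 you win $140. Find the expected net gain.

226.2

E[payout] = 320·0.34 + 290·0.34 + 140·0.32
 = 108.8 + 98.6 + 44.8
 = 252.2
Net = 252.2 - 26 = 226.2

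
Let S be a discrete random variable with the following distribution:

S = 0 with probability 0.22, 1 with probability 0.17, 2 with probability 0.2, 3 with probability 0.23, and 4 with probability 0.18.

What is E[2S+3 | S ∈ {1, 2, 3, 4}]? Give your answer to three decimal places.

8.077

P(S ∈ {1, 2, 3, 4}) = 0.17 + 0.2 + 0.23 + 0.18 = 0.78.
E[2S+3 | S ∈ {1, 2, 3, 4}] = [5·0.17 + 7·0.2 + 9·0.23 + 11·0.18] / 0.78
 = 6.3 / 0.78
 = 105/13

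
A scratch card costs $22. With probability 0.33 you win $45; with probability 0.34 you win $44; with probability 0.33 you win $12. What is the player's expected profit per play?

11.77

E[payout] = 45·0.33 + 44·0.34 + 12·0.33
 = 14.85 + 14.96 + 3.96
 = 33.77
Net = 33.77 - 22 = 11.77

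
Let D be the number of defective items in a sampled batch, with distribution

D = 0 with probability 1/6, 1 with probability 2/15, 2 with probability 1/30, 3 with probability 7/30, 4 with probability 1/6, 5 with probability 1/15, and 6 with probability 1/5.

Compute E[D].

E[D] = Σ d·P(D=d)
 = 0·1/6 + 1·2/15 + 2·1/30 + 3·7/30 + 4·1/6 + 5·1/15 + 6·1/5
 = 0 + 2/15 + 1/15 + 7/10 + 2/3 + 1/3 + 6/5
 = 31/10

3.1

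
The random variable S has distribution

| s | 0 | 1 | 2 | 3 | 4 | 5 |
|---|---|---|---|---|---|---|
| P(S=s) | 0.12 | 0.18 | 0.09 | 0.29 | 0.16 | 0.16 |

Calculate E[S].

2.67

E[S] = Σ s·P(S=s)
 = 0·0.12 + 1·0.18 + 2·0.09 + 3·0.29 + 4·0.16 + 5·0.16
 = 0 + 0.18 + 0.18 + 0.87 + 0.64 + 0.8
 = 2.67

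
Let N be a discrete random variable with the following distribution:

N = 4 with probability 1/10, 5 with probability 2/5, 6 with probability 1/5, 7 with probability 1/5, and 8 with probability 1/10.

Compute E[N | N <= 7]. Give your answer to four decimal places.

5.5556

P(N <= 7) = 1/10 + 2/5 + 1/5 + 1/5 = 9/10.
E[N | N <= 7] = [4·1/10 + 5·2/5 + 6·1/5 + 7·1/5] / (9/10)
 = 5 / (9/10)
 = 50/9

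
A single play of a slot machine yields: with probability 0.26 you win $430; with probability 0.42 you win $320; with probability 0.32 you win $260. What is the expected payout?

E[payout] = 430·0.26 + 320·0.42 + 260·0.32
 = 111.8 + 134.4 + 83.2
 = 329.4

329.4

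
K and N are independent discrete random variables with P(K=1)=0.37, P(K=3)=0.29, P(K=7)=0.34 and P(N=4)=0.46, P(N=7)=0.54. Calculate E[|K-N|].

2.9384

E[|K-N|] = Σ_k Σ_n |k-n| · P(K=k)P(N=n)
 = 3·0.1702 + 6·0.1998 + 1·0.1334 + 4·0.1566 + 3·0.1564 + 0·0.1836
 = 0.5106 + 1.1988 + 0.1334 + 0.6264 + 0.4692 + 0
 = 2.9384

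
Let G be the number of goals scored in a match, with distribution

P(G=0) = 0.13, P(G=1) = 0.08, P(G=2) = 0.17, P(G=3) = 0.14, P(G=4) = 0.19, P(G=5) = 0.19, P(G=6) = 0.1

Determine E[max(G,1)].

E[max(G,1)] = Σ max(g,1)·P(G=g)
 = 1·0.13 + 1·0.08 + 2·0.17 + 3·0.14 + 4·0.19 + 5·0.19 + 6·0.1
 = 0.13 + 0.08 + 0.34 + 0.42 + 0.76 + 0.95 + 0.6
 = 3.28

3.28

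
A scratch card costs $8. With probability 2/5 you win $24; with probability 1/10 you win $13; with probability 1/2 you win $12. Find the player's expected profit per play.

8.9

E[payout] = 24·2/5 + 13·1/10 + 12·1/2
 = 48/5 + 13/10 + 6
 = 169/10
Net = 169/10 - 8 = 89/10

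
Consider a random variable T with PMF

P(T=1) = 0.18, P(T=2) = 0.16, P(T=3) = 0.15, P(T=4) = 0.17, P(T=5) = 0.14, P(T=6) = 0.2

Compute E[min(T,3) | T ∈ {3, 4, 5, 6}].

P(T ∈ {3, 4, 5, 6}) = 0.15 + 0.17 + 0.14 + 0.2 = 0.66.
E[min(T,3) | T ∈ {3, 4, 5, 6}] = [3·0.15 + 3·0.17 + 3·0.14 + 3·0.2] / 0.66
 = 1.98 / 0.66
 = 3

3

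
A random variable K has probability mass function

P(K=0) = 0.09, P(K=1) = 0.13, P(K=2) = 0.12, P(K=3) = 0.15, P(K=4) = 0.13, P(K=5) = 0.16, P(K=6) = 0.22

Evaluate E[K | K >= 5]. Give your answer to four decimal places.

P(K >= 5) = 0.16 + 0.22 = 0.38.
E[K | K >= 5] = [5·0.16 + 6·0.22] / 0.38
 = 2.12 / 0.38
 = 106/19

5.5789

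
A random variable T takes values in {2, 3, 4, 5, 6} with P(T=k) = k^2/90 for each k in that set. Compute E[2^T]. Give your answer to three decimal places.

38.311

E[2^T] = Σ 2^t·P(T=t)
 = 4·2/45 + 8·1/10 + 16·8/45 + 32·5/18 + 64·2/5
 = 8/45 + 4/5 + 128/45 + 80/9 + 128/5
 = 1724/45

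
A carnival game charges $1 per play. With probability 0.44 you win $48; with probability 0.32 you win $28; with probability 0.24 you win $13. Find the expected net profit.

E[payout] = 48·0.44 + 28·0.32 + 13·0.24
 = 21.12 + 8.96 + 3.12
 = 33.2
Net = 33.2 - 1 = 32.2

32.2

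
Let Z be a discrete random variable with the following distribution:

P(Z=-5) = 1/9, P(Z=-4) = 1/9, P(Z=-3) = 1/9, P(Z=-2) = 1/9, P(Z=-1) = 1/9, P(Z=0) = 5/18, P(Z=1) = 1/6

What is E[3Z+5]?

0.5

E[3Z+5] = Σ (3z+5)·P(Z=z)
 = (-10)·1/9 + (-7)·1/9 + (-4)·1/9 + (-1)·1/9 + 2·1/9 + 5·5/18 + 8·1/6
 = (-10/9) + (-7/9) + (-4/9) + (-1/9) + 2/9 + 25/18 + 4/3
 = 1/2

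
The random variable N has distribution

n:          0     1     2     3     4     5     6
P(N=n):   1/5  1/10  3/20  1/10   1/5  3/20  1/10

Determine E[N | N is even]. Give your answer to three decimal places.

P(N is even) = 1/5 + 3/20 + 1/5 + 1/10 = 13/20.
E[N | N is even] = [0·1/5 + 2·3/20 + 4·1/5 + 6·1/10] / (13/20)
 = 17/10 / (13/20)
 = 34/13

2.615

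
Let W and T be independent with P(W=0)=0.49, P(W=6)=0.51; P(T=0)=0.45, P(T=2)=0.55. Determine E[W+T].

4.16

E[W+T] = Σ_w Σ_t (w+t) · P(W=w)P(T=t)
 = 0·0.2205 + 2·0.2695 + 6·0.2295 + 8·0.2805
 = 0 + 0.539 + 1.377 + 2.244
 = 4.16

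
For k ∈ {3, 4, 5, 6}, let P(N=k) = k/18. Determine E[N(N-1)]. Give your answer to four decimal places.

E[N(N-1)] = Σ n(n-1)·P(N=n)
 = 6·1/6 + 12·2/9 + 20·5/18 + 30·1/3
 = 1 + 8/3 + 50/9 + 10
 = 173/9

19.2222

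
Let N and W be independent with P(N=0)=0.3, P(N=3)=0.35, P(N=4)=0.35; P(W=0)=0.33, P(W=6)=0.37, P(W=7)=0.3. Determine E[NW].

10.584

E[NW] = Σ_n Σ_w nw · P(N=n)P(W=w)
 = 0·0.099 + 0·0.111 + 0·0.09 + 0·0.1155 + 18·0.1295 + 21·0.105 + 0·0.1155 + 24·0.1295 + 28·0.105
 = 0 + 0 + 0 + 0 + 2.331 + 2.205 + 0 + 3.108 + 2.94
 = 10.584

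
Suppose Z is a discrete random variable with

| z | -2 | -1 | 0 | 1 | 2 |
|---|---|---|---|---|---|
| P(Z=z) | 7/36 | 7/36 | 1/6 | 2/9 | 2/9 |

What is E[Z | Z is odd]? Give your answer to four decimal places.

P(Z is odd) = 7/36 + 2/9 = 5/12.
E[Z | Z is odd] = [(-1)·7/36 + 1·2/9] / (5/12)
 = 1/36 / (5/12)
 = 1/15

0.0667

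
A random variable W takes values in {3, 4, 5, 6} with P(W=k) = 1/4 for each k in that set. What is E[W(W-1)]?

17

E[W(W-1)] = Σ w(w-1)·P(W=w)
 = 6·1/4 + 12·1/4 + 20·1/4 + 30·1/4
 = 3/2 + 3 + 5 + 15/2
 = 17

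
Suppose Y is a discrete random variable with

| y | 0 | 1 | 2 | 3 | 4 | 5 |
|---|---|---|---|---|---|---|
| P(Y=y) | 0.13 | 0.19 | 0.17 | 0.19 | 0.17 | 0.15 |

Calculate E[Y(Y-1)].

E[Y(Y-1)] = Σ y(y-1)·P(Y=y)
 = 0·0.13 + 0·0.19 + 2·0.17 + 6·0.19 + 12·0.17 + 20·0.15
 = 0 + 0 + 0.34 + 1.14 + 2.04 + 3
 = 6.52

6.52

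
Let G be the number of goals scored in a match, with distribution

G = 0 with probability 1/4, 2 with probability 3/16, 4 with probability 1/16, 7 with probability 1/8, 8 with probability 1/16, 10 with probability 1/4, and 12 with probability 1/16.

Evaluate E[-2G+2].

-8.5

E[-2G+2] = Σ (-2g+2)·P(G=g)
 = 2·1/4 + (-2)·3/16 + (-6)·1/16 + (-12)·1/8 + (-14)·1/16 + (-18)·1/4 + (-22)·1/16
 = 1/2 + (-3/8) + (-3/8) + (-3/2) + (-7/8) + (-9/2) + (-11/8)
 = -17/2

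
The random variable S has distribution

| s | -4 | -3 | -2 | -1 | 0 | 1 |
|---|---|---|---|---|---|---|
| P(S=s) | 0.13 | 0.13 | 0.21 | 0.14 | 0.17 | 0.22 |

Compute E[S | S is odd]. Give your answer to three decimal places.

-0.633

P(S is odd) = 0.13 + 0.14 + 0.22 = 0.49.
E[S | S is odd] = [(-3)·0.13 + (-1)·0.14 + 1·0.22] / 0.49
 = -0.31 / 0.49
 = -31/49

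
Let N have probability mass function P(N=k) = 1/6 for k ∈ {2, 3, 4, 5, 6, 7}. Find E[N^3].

130.5

E[N^3] = Σ n^3·P(N=n)
 = 8·1/6 + 27·1/6 + 64·1/6 + 125·1/6 + 216·1/6 + 343·1/6
 = 4/3 + 9/2 + 32/3 + 125/6 + 36 + 343/6
 = 261/2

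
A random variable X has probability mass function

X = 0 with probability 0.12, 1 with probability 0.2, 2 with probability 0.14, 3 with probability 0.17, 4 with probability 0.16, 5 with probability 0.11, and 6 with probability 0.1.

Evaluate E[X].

2.78

E[X] = Σ x·P(X=x)
 = 0·0.12 + 1·0.2 + 2·0.14 + 3·0.17 + 4·0.16 + 5·0.11 + 6·0.1
 = 0 + 0.2 + 0.28 + 0.51 + 0.64 + 0.55 + 0.6
 = 2.78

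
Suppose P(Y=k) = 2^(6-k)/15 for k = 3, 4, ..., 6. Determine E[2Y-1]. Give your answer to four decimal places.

E[2Y-1] = Σ (2y-1)·P(Y=y)
 = 5·8/15 + 7·4/15 + 9·2/15 + 11·1/15
 = 8/3 + 28/15 + 6/5 + 11/15
 = 97/15

6.4667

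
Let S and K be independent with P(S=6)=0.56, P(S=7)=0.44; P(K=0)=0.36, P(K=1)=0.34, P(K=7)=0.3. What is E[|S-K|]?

4.336

E[|S-K|] = Σ_s Σ_k |s-k| · P(S=s)P(K=k)
 = 6·0.2016 + 5·0.1904 + 1·0.168 + 7·0.1584 + 6·0.1496 + 0·0.132
 = 1.2096 + 0.952 + 0.168 + 1.1088 + 0.8976 + 0
 = 4.336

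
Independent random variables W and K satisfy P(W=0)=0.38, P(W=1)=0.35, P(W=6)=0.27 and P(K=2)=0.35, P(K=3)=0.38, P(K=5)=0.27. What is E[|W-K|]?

2.7374

E[|W-K|] = Σ_w Σ_k |w-k| · P(W=w)P(K=k)
 = 2·0.133 + 3·0.1444 + 5·0.1026 + 1·0.1225 + 2·0.133 + 4·0.0945 + 4·0.0945 + 3·0.1026 + 1·0.0729
 = 0.266 + 0.4332 + 0.513 + 0.1225 + 0.266 + 0.378 + 0.378 + 0.3078 + 0.0729
 = 2.7374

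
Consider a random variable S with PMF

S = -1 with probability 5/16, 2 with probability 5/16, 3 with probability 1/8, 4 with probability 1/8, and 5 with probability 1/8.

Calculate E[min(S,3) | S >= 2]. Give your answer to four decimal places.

P(S >= 2) = 5/16 + 1/8 + 1/8 + 1/8 = 11/16.
E[min(S,3) | S >= 2] = [2·5/16 + 3·1/8 + 3·1/8 + 3·1/8] / (11/16)
 = 7/4 / (11/16)
 = 28/11

2.5455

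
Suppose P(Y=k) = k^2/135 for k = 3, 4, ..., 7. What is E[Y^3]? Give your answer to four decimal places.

E[Y^3] = Σ y^3·P(Y=y)
 = 27·1/15 + 64·16/135 + 125·5/27 + 216·4/15 + 343·49/135
 = 9/5 + 1024/135 + 625/27 + 288/5 + 16807/135
 = 5795/27

214.6296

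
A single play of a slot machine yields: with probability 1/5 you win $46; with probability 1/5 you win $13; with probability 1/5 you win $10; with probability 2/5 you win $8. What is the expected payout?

17

E[payout] = 46·1/5 + 13·1/5 + 10·1/5 + 8·2/5
 = 46/5 + 13/5 + 2 + 16/5
 = 17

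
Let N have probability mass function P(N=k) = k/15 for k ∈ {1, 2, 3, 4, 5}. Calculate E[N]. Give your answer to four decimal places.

3.6667

E[N] = Σ n·P(N=n)
 = 1·1/15 + 2·2/15 + 3·1/5 + 4·4/15 + 5·1/3
 = 1/15 + 4/15 + 3/5 + 16/15 + 5/3
 = 11/3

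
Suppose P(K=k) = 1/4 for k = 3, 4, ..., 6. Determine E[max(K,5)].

E[max(K,5)] = Σ max(k,5)·P(K=k)
 = 5·1/4 + 5·1/4 + 5·1/4 + 6·1/4
 = 5/4 + 5/4 + 5/4 + 3/2
 = 21/4

5.25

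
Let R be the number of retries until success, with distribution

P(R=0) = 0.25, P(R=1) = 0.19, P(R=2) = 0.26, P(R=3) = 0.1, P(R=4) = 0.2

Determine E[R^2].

5.33

E[R^2] = Σ r^2·P(R=r)
 = 0·0.25 + 1·0.19 + 4·0.26 + 9·0.1 + 16·0.2
 = 0 + 0.19 + 1.04 + 0.9 + 3.2
 = 5.33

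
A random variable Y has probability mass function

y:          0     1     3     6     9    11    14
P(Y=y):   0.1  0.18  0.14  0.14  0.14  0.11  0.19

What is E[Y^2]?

E[Y^2] = Σ y^2·P(Y=y)
 = 0·0.1 + 1·0.18 + 9·0.14 + 36·0.14 + 81·0.14 + 121·0.11 + 196·0.19
 = 0 + 0.18 + 1.26 + 5.04 + 11.34 + 13.31 + 37.24
 = 68.37

68.37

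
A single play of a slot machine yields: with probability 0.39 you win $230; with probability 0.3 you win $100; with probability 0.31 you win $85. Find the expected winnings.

146.05

E[payout] = 230·0.39 + 100·0.3 + 85·0.31
 = 89.7 + 30 + 26.35
 = 146.05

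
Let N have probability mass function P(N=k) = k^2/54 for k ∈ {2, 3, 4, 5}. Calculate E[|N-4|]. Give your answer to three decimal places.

E[|N-4|] = Σ |n-4|·P(N=n)
 = 2·2/27 + 1·1/6 + 0·8/27 + 1·25/54
 = 4/27 + 1/6 + 0 + 25/54
 = 7/9

0.778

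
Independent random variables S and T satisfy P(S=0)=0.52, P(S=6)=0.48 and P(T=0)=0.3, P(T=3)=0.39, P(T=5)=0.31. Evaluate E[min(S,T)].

E[min(S,T)] = Σ_s Σ_t min(s,t) · P(S=s)P(T=t)
 = 0·0.156 + 0·0.2028 + 0·0.1612 + 0·0.144 + 3·0.1872 + 5·0.1488
 = 0 + 0 + 0 + 0 + 0.5616 + 0.744
 = 1.3056

1.3056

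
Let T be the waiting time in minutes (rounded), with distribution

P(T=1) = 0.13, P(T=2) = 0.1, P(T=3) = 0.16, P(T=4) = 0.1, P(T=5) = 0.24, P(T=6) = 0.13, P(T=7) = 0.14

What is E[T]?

4.17

E[T] = Σ t·P(T=t)
 = 1·0.13 + 2·0.1 + 3·0.16 + 4·0.1 + 5·0.24 + 6·0.13 + 7·0.14
 = 0.13 + 0.2 + 0.48 + 0.4 + 1.2 + 0.78 + 0.98
 = 4.17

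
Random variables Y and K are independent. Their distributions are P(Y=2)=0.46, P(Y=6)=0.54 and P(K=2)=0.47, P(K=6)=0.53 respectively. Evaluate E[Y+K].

E[Y+K] = Σ_y Σ_k (y+k) · P(Y=y)P(K=k)
 = 4·0.2162 + 8·0.2438 + 8·0.2538 + 12·0.2862
 = 0.8648 + 1.9504 + 2.0304 + 3.4344
 = 8.28

8.28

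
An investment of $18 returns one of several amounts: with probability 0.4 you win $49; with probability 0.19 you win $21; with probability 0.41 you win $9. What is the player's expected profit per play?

E[payout] = 49·0.4 + 21·0.19 + 9·0.41
 = 19.6 + 3.99 + 3.69
 = 27.28
Net = 27.28 - 18 = 9.28

9.28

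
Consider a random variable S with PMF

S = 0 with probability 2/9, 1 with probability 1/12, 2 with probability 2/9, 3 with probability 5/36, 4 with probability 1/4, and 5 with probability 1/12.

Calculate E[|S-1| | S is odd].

P(S is odd) = 1/12 + 5/36 + 1/12 = 11/36.
E[|S-1| | S is odd] = [0·1/12 + 2·5/36 + 4·1/12] / (11/36)
 = 11/18 / (11/36)
 = 2

2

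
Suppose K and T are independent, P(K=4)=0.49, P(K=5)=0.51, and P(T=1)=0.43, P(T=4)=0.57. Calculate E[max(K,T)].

4.51

E[max(K,T)] = Σ_k Σ_t max(k,t) · P(K=k)P(T=t)
 = 4·0.2107 + 4·0.2793 + 5·0.2193 + 5·0.2907
 = 0.8428 + 1.1172 + 1.0965 + 1.4535
 = 4.51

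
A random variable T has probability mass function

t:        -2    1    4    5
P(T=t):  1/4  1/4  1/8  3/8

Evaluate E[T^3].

E[T^3] = Σ t^3·P(T=t)
 = (-8)·1/4 + 1·1/4 + 64·1/8 + 125·3/8
 = (-2) + 1/4 + 8 + 375/8
 = 425/8

53.125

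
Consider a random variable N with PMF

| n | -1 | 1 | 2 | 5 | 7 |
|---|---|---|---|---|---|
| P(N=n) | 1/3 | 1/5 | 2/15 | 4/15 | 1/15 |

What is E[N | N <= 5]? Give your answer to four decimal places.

P(N <= 5) = 1/3 + 1/5 + 2/15 + 4/15 = 14/15.
E[N | N <= 5] = [(-1)·1/3 + 1·1/5 + 2·2/15 + 5·4/15] / (14/15)
 = 22/15 / (14/15)
 = 11/7

1.5714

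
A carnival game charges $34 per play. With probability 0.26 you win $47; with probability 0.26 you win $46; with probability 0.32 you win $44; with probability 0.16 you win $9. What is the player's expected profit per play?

5.7

E[payout] = 47·0.26 + 46·0.26 + 44·0.32 + 9·0.16
 = 12.22 + 11.96 + 14.08 + 1.44
 = 39.7
Net = 39.7 - 34 = 5.7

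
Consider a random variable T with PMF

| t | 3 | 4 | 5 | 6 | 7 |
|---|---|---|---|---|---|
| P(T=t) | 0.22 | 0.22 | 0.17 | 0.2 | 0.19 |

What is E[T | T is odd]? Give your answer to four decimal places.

4.8966

P(T is odd) = 0.22 + 0.17 + 0.19 = 0.58.
E[T | T is odd] = [3·0.22 + 5·0.17 + 7·0.19] / 0.58
 = 2.84 / 0.58
 = 142/29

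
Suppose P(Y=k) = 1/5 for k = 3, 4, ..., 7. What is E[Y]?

E[Y] = Σ y·P(Y=y)
 = 3·1/5 + 4·1/5 + 5·1/5 + 6·1/5 + 7·1/5
 = 3/5 + 4/5 + 1 + 6/5 + 7/5
 = 5

5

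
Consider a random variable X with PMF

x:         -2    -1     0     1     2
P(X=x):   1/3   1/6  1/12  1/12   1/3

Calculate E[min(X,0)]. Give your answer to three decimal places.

E[min(X,0)] = Σ min(x,0)·P(X=x)
 = (-2)·1/3 + (-1)·1/6 + 0·1/12 + 0·1/12 + 0·1/3
 = (-2/3) + (-1/6) + 0 + 0 + 0
 = -5/6

-0.833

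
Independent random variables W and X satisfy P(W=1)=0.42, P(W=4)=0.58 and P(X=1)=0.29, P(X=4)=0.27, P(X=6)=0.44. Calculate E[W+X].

E[W+X] = Σ_w Σ_x (w+x) · P(W=w)P(X=x)
 = 2·0.1218 + 5·0.1134 + 7·0.1848 + 5·0.1682 + 8·0.1566 + 10·0.2552
 = 0.2436 + 0.567 + 1.2936 + 0.841 + 1.2528 + 2.552
 = 6.75

6.75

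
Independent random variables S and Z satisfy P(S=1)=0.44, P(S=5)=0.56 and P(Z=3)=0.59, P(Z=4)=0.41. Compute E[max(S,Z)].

4.3004

E[max(S,Z)] = Σ_s Σ_z max(s,z) · P(S=s)P(Z=z)
 = 3·0.2596 + 4·0.1804 + 5·0.3304 + 5·0.2296
 = 0.7788 + 0.7216 + 1.652 + 1.148
 = 4.3004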